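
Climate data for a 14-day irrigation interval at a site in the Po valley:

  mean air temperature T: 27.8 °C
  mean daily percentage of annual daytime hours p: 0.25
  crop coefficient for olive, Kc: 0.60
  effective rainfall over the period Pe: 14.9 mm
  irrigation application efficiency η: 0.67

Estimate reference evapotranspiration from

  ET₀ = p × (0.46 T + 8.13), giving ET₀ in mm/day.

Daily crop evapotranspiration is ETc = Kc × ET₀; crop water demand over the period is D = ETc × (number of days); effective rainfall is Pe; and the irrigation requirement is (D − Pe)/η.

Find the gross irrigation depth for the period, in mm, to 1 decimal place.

43.3 mm

ET₀ = 0.25 × (0.46 × 27.8 + 8.13) = 0.25 × 20.918 = 5.2295 mm/d
ETc = Kc × ET₀ = 0.60 × 5.2295 = 3.1377 mm/d
Crop demand D = ETc × 14 d = 3.1377 × 14 = 43.928 mm
D − Pe = 43.928 − 14.9 = 29.028 mm
Gross irrigation = 29.028 / 0.67 = 43.325 mm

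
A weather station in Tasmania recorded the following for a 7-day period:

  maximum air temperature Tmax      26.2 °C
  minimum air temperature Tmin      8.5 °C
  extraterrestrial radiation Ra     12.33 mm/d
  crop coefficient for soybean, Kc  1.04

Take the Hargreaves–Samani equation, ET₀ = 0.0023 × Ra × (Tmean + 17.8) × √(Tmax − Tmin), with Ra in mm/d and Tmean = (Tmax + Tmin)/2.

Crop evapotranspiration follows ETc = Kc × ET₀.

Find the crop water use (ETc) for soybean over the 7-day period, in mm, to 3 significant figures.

Tmean = (26.2 + 8.5)/2 = 17.35 °C
ET₀ = 0.0023 × 12.33 × (17.35 + 17.8) × √17.7 = 0.0023 × 12.33 × 35.15 × 4.2071 = 4.1937 mm/d
ETc = Kc × ET₀ = 1.04 × 4.1937 = 4.3614 mm/d
Over 7 days: 4.3614 × 7 = 30.530 mm

30.5 mm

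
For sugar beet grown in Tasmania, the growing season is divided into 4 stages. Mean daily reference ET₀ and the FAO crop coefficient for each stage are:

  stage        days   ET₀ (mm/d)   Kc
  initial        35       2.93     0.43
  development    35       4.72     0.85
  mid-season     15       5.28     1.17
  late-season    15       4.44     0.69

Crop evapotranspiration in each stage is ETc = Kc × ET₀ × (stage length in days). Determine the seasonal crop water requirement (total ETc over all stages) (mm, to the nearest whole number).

323 mm

initial: 0.43 × 2.93 × 35 = 44.10 mm
development: 0.85 × 4.72 × 35 = 140.42 mm
mid-season: 1.17 × 5.28 × 15 = 92.66 mm
late-season: 0.69 × 4.44 × 15 = 45.95 mm
Seasonal total = 323.13 mm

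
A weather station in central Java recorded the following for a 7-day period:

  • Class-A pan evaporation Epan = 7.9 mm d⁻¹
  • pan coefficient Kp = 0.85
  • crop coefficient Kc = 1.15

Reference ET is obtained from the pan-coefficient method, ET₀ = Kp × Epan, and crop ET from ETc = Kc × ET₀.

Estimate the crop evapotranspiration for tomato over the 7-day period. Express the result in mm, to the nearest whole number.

ET₀ = 0.85 × 7.9 = 6.7150 mm/d
ETc = Kc × ET₀ = 1.15 × 6.7150 = 7.7223 mm/d
Over 7 days: 7.7223 × 7 = 54.056 mm

54 mm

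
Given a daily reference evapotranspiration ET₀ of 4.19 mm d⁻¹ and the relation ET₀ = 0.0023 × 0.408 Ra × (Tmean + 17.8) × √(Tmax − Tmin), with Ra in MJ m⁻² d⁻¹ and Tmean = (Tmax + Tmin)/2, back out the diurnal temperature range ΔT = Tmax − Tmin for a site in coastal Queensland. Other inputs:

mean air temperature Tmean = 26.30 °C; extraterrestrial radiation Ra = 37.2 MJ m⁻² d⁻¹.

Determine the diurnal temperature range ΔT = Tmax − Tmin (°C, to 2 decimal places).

7.41 °C

√ΔT = ET₀ / [0.0023 × 0.408 × Ra × (Tmean+17.8)] = 4.19 / (0.0023 × 15.1776 × 44.10) = 2.7217
ΔT = 2.7217² = 7.408 °C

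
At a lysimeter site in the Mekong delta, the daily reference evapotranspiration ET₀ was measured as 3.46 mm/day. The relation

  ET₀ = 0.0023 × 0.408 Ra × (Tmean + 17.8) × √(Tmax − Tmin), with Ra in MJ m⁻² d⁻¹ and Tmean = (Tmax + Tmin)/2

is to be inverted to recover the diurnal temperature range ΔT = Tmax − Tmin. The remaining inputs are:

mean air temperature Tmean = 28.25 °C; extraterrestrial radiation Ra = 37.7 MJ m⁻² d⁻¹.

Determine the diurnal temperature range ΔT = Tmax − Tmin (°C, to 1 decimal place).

√ΔT = ET₀ / [0.0023 × 0.408 × Ra × (Tmean+17.8)] = 3.46 / (0.0023 × 15.3816 × 46.05) = 2.1238
ΔT = 2.1238² = 4.511 °C

4.5 °C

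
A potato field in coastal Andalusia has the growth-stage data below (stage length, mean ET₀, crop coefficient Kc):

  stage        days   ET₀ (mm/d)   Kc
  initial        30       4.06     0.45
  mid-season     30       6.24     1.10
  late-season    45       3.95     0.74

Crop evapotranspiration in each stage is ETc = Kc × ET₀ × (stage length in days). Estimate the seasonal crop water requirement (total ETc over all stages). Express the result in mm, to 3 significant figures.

initial: 0.45 × 4.06 × 30 = 54.81 mm
mid-season: 1.10 × 6.24 × 30 = 205.92 mm
late-season: 0.74 × 3.95 × 45 = 131.54 mm
Seasonal total = 392.27 mm

392 mm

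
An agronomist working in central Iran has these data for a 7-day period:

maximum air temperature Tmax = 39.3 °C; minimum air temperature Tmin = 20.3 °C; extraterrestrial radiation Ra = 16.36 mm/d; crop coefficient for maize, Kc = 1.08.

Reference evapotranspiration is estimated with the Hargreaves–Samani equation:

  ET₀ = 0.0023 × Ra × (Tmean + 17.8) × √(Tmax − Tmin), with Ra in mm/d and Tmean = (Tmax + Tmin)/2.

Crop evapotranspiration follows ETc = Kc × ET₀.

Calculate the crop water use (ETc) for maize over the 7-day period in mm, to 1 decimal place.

Tmean = (39.3 + 20.3)/2 = 29.80 °C
ET₀ = 0.0023 × 16.36 × (29.80 + 17.8) × √19.0 = 0.0023 × 16.36 × 47.60 × 4.3589 = 7.8072 mm/d
ETc = Kc × ET₀ = 1.08 × 7.8072 = 8.4318 mm/d
Over 7 days: 8.4318 × 7 = 59.023 mm

59.0 mm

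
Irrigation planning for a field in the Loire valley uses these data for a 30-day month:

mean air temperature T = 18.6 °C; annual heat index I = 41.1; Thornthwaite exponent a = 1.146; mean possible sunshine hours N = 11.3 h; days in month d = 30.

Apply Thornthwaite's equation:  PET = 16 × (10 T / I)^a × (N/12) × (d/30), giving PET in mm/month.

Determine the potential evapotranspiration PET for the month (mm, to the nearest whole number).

85 mm

10T/I = 10 × 18.6 / 41.1 = 4.5255
(10T/I)^a = 4.5255^1.146 = 5.6415
Uncorrected PET = 16 × 5.6415 = 90.264 mm
Correction = (N/12)(d/30) = (11.3/12)(30/30) = 0.9417
PET = 90.264 × 0.9417 = 85.002 mm/month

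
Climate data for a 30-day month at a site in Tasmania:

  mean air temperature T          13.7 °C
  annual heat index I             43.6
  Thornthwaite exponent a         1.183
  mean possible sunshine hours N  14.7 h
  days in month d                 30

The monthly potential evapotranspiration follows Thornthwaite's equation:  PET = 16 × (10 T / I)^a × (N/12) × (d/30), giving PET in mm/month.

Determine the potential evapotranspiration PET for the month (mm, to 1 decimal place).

10T/I = 10 × 13.7 / 43.6 = 3.1422
(10T/I)^a = 3.1422^1.183 = 3.8746
Uncorrected PET = 16 × 3.8746 = 61.994 mm
Correction = (N/12)(d/30) = (14.7/12)(30/30) = 1.2250
PET = 61.994 × 1.2250 = 75.943 mm/month

75.9 mm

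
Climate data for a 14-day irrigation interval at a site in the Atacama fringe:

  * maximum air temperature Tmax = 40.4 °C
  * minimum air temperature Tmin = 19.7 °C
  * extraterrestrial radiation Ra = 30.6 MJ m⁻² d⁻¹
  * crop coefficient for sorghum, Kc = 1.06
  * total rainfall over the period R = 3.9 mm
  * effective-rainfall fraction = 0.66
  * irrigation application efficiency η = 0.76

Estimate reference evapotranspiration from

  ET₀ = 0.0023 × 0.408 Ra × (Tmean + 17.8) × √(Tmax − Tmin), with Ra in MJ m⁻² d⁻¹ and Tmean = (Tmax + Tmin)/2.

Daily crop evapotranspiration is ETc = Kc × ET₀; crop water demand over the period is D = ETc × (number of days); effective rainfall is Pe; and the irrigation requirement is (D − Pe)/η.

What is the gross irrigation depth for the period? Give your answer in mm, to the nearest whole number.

119 mm

Tmean = (40.4 + 19.7)/2 = 30.05 °C
0.408 Ra = 0.408 × 30.6 = 12.4848 mm/d equivalent
ET₀ = 0.0023 × 12.4848 × (30.05 + 17.8) × √20.7 = 0.0023 × 12.4848 × 47.85 × 4.5497 = 6.2514 mm/d
ETc = Kc × ET₀ = 1.06 × 6.2514 = 6.6265 mm/d
Crop demand D = ETc × 14 d = 6.6265 × 14 = 92.771 mm
Pe = 0.66 × 3.9 = 2.574 mm
D − Pe = 92.771 − 2.574 = 90.197 mm
Gross irrigation = 90.197 / 0.76 = 118.680 mm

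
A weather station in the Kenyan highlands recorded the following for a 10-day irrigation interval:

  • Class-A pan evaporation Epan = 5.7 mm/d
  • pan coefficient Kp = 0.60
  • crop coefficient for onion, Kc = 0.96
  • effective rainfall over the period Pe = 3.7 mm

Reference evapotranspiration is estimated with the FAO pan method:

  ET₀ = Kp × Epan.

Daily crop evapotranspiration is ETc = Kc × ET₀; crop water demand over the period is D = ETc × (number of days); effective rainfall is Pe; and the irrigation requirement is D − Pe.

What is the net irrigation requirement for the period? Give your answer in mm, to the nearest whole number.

ET₀ = 0.60 × 5.7 = 3.4200 mm/d
ETc = Kc × ET₀ = 0.96 × 3.4200 = 3.2832 mm/d
Crop demand D = ETc × 10 d = 3.2832 × 10 = 32.832 mm
D − Pe = 32.832 − 3.7 = 29.132 mm

29 mm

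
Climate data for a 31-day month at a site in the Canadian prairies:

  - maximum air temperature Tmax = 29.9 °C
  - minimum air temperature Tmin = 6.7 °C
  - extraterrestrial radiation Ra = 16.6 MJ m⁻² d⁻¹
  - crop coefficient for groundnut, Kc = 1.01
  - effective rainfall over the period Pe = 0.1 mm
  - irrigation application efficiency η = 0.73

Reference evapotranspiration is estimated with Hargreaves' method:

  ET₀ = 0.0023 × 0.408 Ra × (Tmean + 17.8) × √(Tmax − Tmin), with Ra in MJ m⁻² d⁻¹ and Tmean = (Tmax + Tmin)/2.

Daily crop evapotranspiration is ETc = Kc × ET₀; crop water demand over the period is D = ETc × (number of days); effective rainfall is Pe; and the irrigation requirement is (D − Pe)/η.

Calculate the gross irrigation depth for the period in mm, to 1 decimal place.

Tmean = (29.9 + 6.7)/2 = 18.30 °C
0.408 Ra = 0.408 × 16.6 = 6.7728 mm/d equivalent
ET₀ = 0.0023 × 6.7728 × (18.30 + 17.8) × √23.2 = 0.0023 × 6.7728 × 36.10 × 4.8166 = 2.7086 mm/d
ETc = Kc × ET₀ = 1.01 × 2.7086 = 2.7357 mm/d
Crop demand D = ETc × 31 d = 2.7357 × 31 = 84.807 mm
D − Pe = 84.807 − 0.1 = 84.707 mm
Gross irrigation = 84.707 / 0.73 = 116.037 mm

116.0 mm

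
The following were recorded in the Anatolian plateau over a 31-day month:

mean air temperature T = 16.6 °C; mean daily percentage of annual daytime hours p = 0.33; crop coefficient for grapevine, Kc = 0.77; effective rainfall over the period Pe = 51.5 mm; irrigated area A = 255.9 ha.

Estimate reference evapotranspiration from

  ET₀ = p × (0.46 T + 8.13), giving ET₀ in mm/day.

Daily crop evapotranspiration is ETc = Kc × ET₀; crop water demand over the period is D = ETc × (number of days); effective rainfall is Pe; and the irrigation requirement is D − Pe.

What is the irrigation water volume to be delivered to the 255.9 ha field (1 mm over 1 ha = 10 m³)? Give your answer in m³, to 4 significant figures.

ET₀ = 0.33 × (0.46 × 16.6 + 8.13) = 0.33 × 15.766 = 5.2028 mm/d
ETc = Kc × ET₀ = 0.77 × 5.2028 = 4.0062 mm/d
Crop demand D = ETc × 31 d = 4.0062 × 31 = 124.192 mm
D − Pe = 124.192 − 51.5 = 72.692 mm
Volume = 72.692 mm × 255.9 ha × 10 = 186018.8 m³

186000 m³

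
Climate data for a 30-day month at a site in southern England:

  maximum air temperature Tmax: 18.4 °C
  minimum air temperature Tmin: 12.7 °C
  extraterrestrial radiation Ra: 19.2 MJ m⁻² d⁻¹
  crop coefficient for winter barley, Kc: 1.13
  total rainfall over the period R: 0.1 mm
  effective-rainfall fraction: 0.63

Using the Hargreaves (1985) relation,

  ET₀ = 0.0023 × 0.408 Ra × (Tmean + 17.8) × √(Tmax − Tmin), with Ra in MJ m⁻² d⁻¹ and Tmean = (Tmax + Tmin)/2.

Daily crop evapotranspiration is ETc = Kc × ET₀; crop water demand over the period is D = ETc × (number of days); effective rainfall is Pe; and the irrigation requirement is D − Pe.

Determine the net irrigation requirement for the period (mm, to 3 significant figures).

48.6 mm

Tmean = (18.4 + 12.7)/2 = 15.55 °C
0.408 Ra = 0.408 × 19.2 = 7.8336 mm/d equivalent
ET₀ = 0.0023 × 7.8336 × (15.55 + 17.8) × √5.7 = 0.0023 × 7.8336 × 33.35 × 2.3875 = 1.4346 mm/d
ETc = Kc × ET₀ = 1.13 × 1.4346 = 1.6211 mm/d
Crop demand D = ETc × 30 d = 1.6211 × 30 = 48.633 mm
Pe = 0.63 × 0.1 = 0.063 mm
D − Pe = 48.633 − 0.063 = 48.570 mm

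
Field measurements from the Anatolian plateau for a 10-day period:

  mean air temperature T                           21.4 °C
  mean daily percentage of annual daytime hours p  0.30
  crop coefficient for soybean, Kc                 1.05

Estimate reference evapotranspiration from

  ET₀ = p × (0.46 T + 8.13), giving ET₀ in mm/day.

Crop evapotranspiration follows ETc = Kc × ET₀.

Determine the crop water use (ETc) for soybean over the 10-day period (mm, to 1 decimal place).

56.6 mm

ET₀ = 0.30 × (0.46 × 21.4 + 8.13) = 0.30 × 17.974 = 5.3922 mm/d
ETc = Kc × ET₀ = 1.05 × 5.3922 = 5.6618 mm/d
Over 10 days: 5.6618 × 10 = 56.618 mm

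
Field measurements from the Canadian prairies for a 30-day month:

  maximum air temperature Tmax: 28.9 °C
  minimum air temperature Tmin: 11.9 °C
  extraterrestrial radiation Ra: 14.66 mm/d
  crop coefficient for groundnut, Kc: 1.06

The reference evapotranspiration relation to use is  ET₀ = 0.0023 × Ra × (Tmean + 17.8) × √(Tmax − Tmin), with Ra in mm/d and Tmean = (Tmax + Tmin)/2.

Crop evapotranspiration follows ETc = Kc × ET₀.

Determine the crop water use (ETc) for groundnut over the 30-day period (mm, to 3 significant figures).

169 mm

Tmean = (28.9 + 11.9)/2 = 20.40 °C
ET₀ = 0.0023 × 14.66 × (20.40 + 17.8) × √17.0 = 0.0023 × 14.66 × 38.20 × 4.1231 = 5.3107 mm/d
ETc = Kc × ET₀ = 1.06 × 5.3107 = 5.6293 mm/d
Over 30 days: 5.6293 × 30 = 168.879 mm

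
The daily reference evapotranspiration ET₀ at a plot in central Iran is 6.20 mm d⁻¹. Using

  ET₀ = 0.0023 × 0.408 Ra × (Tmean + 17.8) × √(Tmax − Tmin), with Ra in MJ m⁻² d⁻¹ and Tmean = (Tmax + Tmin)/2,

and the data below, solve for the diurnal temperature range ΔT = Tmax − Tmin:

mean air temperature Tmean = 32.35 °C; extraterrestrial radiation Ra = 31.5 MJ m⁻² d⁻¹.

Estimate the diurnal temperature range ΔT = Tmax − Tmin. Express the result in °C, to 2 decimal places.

√ΔT = ET₀ / [0.0023 × 0.408 × Ra × (Tmean+17.8)] = 6.20 / (0.0023 × 12.8520 × 50.15) = 4.1824
ΔT = 4.1824² = 17.492 °C

17.49 °C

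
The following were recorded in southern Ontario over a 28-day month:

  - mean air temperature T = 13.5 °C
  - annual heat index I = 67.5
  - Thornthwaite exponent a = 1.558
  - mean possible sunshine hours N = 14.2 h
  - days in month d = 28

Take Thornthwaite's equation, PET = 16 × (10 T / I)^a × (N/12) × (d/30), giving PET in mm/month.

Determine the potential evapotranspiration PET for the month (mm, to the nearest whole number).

52 mm

10T/I = 10 × 13.5 / 67.5 = 2.0000
(10T/I)^a = 2.0000^1.558 = 2.9445
Uncorrected PET = 16 × 2.9445 = 47.112 mm
Correction = (N/12)(d/30) = (14.2/12)(28/30) = 1.1044
PET = 47.112 × 1.1044 = 52.030 mm/month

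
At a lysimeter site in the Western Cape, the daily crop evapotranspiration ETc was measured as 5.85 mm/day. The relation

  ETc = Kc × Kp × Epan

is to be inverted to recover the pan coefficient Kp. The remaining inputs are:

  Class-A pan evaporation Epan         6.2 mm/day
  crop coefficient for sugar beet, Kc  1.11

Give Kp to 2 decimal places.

0.85

ETc = Kc × Kp × Epan  ⇒  Kp = ETc / (Kc × Epan)
Kp = 5.85 / (1.11 × 6.2) = 5.85 / 6.882 = 0.8500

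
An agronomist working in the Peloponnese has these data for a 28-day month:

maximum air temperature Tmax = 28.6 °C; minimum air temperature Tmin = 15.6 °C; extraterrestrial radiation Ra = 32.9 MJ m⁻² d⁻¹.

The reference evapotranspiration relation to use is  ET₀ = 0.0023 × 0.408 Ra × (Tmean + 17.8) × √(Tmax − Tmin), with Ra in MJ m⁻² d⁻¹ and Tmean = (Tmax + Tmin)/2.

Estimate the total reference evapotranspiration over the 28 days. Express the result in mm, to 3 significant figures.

124 mm

Tmean = (28.6 + 15.6)/2 = 22.10 °C
0.408 Ra = 0.408 × 32.9 = 13.4232 mm/d equivalent
ET₀ = 0.0023 × 13.4232 × (22.10 + 17.8) × √13.0 = 0.0023 × 13.4232 × 39.90 × 3.6056 = 4.4415 mm/d
Over 28 days: 4.4415 × 28 = 124.362 mm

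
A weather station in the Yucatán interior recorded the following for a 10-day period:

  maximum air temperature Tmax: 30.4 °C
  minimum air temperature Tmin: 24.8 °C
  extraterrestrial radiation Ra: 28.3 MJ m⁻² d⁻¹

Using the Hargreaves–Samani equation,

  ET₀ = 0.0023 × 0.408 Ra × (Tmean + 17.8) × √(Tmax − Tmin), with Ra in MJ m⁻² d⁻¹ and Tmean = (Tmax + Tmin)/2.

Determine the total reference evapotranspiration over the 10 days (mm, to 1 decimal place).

Tmean = (30.4 + 24.8)/2 = 27.60 °C
0.408 Ra = 0.408 × 28.3 = 11.5464 mm/d equivalent
ET₀ = 0.0023 × 11.5464 × (27.60 + 17.8) × √5.6 = 0.0023 × 11.5464 × 45.40 × 2.3664 = 2.8531 mm/d
Over 10 days: 2.8531 × 10 = 28.531 mm

28.5 mm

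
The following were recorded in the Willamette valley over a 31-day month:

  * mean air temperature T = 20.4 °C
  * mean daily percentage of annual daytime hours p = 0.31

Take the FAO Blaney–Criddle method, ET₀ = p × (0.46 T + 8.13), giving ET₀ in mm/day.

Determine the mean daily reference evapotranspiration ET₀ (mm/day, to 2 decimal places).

5.43 mm/day

ET₀ = 0.31 × (0.46 × 20.4 + 8.13) = 0.31 × 17.514 = 5.4293 mm/d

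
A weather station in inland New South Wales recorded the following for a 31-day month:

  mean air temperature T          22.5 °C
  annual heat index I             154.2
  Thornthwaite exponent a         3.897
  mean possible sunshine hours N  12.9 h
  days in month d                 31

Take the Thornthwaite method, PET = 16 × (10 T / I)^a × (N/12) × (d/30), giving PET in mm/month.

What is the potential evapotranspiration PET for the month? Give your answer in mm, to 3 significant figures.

77.5 mm

10T/I = 10 × 22.5 / 154.2 = 1.4591
(10T/I)^a = 1.4591^3.897 = 4.3595
Uncorrected PET = 16 × 4.3595 = 69.752 mm
Correction = (N/12)(d/30) = (12.9/12)(31/30) = 1.1108
PET = 69.752 × 1.1108 = 77.481 mm/month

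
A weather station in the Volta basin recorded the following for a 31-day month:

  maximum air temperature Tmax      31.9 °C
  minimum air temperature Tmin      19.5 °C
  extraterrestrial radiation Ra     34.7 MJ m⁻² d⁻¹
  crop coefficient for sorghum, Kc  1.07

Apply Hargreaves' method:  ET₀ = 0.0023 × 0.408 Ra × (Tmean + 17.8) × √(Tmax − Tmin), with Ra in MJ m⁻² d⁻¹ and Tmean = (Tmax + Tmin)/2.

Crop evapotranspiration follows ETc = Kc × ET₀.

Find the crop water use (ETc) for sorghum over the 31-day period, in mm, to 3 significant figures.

165 mm

Tmean = (31.9 + 19.5)/2 = 25.70 °C
0.408 Ra = 0.408 × 34.7 = 14.1576 mm/d equivalent
ET₀ = 0.0023 × 14.1576 × (25.70 + 17.8) × √12.4 = 0.0023 × 14.1576 × 43.50 × 3.5214 = 4.9879 mm/d
ETc = Kc × ET₀ = 1.07 × 4.9879 = 5.3371 mm/d
Over 31 days: 5.3371 × 31 = 165.450 mm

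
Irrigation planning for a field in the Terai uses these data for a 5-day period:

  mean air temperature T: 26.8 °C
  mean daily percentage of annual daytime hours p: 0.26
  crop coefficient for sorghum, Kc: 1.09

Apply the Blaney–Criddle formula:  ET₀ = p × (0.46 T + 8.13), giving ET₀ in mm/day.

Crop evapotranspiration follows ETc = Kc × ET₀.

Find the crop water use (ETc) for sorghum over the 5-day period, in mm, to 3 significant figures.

29.0 mm

ET₀ = 0.26 × (0.46 × 26.8 + 8.13) = 0.26 × 20.458 = 5.3191 mm/d
ETc = Kc × ET₀ = 1.09 × 5.3191 = 5.7978 mm/d
Over 5 days: 5.7978 × 5 = 28.989 mm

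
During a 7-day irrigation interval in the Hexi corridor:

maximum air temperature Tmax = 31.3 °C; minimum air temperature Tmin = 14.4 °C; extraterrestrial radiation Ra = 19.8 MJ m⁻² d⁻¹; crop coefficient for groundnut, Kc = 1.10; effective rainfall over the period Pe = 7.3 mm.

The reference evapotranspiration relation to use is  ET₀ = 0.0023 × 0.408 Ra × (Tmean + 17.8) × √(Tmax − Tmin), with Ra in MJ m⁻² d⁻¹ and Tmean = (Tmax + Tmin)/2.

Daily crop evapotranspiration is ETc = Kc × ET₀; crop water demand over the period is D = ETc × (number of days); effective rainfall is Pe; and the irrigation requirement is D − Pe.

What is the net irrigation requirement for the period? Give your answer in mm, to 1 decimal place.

16.6 mm

Tmean = (31.3 + 14.4)/2 = 22.85 °C
0.408 Ra = 0.408 × 19.8 = 8.0784 mm/d equivalent
ET₀ = 0.0023 × 8.0784 × (22.85 + 17.8) × √16.9 = 0.0023 × 8.0784 × 40.65 × 4.1110 = 3.1050 mm/d
ETc = Kc × ET₀ = 1.10 × 3.1050 = 3.4155 mm/d
Crop demand D = ETc × 7 d = 3.4155 × 7 = 23.909 mm
D − Pe = 23.909 − 7.3 = 16.609 mm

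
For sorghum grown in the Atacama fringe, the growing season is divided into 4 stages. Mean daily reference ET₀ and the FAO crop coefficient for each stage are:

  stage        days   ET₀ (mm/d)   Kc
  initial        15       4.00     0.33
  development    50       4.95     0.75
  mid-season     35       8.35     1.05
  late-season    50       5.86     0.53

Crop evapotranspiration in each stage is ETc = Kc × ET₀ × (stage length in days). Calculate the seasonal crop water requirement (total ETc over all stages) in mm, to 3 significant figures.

initial: 0.33 × 4.00 × 15 = 19.80 mm
development: 0.75 × 4.95 × 50 = 185.63 mm
mid-season: 1.05 × 8.35 × 35 = 306.86 mm
late-season: 0.53 × 5.86 × 50 = 155.29 mm
Seasonal total = 667.58 mm

668 mm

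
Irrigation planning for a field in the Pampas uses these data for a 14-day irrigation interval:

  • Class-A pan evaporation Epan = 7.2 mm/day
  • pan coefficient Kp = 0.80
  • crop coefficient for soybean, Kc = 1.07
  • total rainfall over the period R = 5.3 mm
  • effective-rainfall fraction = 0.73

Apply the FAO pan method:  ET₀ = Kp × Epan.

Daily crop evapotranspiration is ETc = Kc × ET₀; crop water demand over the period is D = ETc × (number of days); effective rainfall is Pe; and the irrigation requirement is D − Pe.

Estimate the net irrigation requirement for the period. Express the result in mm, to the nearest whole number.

ET₀ = 0.80 × 7.2 = 5.7600 mm/d
ETc = Kc × ET₀ = 1.07 × 5.7600 = 6.1632 mm/d
Crop demand D = ETc × 14 d = 6.1632 × 14 = 86.285 mm
Pe = 0.73 × 5.3 = 3.869 mm
D − Pe = 86.285 − 3.869 = 82.416 mm

82 mm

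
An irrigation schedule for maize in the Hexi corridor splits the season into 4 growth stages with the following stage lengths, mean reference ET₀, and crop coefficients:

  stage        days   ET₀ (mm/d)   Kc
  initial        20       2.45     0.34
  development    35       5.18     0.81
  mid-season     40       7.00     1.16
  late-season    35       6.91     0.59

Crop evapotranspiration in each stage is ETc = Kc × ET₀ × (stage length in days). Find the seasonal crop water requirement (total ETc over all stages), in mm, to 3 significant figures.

initial: 0.34 × 2.45 × 20 = 16.66 mm
development: 0.81 × 5.18 × 35 = 146.85 mm
mid-season: 1.16 × 7.00 × 40 = 324.80 mm
late-season: 0.59 × 6.91 × 35 = 142.69 mm
Seasonal total = 631.00 mm

631 mm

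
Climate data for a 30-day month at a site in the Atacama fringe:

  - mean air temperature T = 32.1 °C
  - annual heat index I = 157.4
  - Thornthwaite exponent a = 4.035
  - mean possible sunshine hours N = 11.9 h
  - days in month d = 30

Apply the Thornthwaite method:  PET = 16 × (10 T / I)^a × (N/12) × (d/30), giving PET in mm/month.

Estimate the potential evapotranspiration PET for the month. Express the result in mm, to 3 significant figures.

281 mm

10T/I = 10 × 32.1 / 157.4 = 2.0394
(10T/I)^a = 2.0394^4.035 = 17.7355
Uncorrected PET = 16 × 17.7355 = 283.768 mm
Correction = (N/12)(d/30) = (11.9/12)(30/30) = 0.9917
PET = 283.768 × 0.9917 = 281.413 mm/month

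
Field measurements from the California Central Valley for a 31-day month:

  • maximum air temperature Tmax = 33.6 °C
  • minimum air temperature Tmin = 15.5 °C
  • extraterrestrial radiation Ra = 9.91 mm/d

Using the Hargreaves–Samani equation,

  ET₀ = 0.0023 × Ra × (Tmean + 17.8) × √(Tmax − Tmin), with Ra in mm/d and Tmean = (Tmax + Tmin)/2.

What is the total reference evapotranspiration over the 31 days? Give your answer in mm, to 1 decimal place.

127.3 mm

Tmean = (33.6 + 15.5)/2 = 24.55 °C
ET₀ = 0.0023 × 9.91 × (24.55 + 17.8) × √18.1 = 0.0023 × 9.91 × 42.35 × 4.2544 = 4.1067 mm/d
Over 31 days: 4.1067 × 31 = 127.308 mm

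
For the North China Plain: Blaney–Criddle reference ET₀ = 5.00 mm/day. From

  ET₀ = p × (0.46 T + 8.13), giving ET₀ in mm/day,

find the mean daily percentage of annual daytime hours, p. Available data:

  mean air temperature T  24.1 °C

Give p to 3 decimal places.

0.260

p = ET₀ / (0.46 T + 8.13) = 5.00 / (0.46 × 24.1 + 8.13) = 5.00 / 19.216 = 0.2602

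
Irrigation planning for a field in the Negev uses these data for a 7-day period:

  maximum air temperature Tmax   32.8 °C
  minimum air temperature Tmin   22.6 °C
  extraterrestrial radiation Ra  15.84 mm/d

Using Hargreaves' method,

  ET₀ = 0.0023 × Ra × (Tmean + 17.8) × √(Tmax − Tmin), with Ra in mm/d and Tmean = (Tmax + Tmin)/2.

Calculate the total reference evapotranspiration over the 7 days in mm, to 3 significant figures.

37.1 mm

Tmean = (32.8 + 22.6)/2 = 27.70 °C
ET₀ = 0.0023 × 15.84 × (27.70 + 17.8) × √10.2 = 0.0023 × 15.84 × 45.50 × 3.1937 = 5.2941 mm/d
Over 7 days: 5.2941 × 7 = 37.059 mm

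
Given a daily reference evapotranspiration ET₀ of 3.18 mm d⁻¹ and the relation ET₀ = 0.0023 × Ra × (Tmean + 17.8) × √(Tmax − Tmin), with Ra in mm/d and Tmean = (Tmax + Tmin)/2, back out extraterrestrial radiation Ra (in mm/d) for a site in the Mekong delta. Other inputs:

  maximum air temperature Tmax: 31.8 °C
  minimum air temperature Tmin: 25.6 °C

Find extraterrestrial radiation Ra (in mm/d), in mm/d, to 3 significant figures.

11.9 mm/d

Tmean = 28.70 °C; √ΔT = 2.4900
Ra = ET₀ / [0.0023 × (Tmean+17.8) × √ΔT] = 3.18 / (0.0023 × 46.50 × 2.4900) = 11.941 mm/d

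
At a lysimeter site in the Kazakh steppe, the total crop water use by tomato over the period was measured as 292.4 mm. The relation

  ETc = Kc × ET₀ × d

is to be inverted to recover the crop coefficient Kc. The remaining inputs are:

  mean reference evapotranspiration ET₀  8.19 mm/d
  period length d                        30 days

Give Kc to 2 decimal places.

ETc = Kc × ET₀ × d  ⇒  Kc = ETc / (ET₀ × d)
Kc = 292.4 / (8.19 × 30) = 292.4 / 245.70 = 1.1901

1.19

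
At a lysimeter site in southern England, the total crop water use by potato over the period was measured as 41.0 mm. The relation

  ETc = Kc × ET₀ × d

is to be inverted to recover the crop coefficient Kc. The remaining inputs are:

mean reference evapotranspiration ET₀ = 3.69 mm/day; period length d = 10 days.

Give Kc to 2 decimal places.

1.11

ETc = Kc × ET₀ × d  ⇒  Kc = ETc / (ET₀ × d)
Kc = 41.0 / (3.69 × 10) = 41.0 / 36.90 = 1.1111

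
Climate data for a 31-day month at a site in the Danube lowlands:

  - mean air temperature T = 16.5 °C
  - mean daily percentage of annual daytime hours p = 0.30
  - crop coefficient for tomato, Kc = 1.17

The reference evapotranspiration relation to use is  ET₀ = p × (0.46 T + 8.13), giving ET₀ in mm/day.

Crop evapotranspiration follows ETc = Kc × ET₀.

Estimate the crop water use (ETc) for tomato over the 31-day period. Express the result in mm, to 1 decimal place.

ET₀ = 0.30 × (0.46 × 16.5 + 8.13) = 0.30 × 15.720 = 4.7160 mm/d
ETc = Kc × ET₀ = 1.17 × 4.7160 = 5.5177 mm/d
Over 31 days: 5.5177 × 31 = 171.049 mm

171.0 mm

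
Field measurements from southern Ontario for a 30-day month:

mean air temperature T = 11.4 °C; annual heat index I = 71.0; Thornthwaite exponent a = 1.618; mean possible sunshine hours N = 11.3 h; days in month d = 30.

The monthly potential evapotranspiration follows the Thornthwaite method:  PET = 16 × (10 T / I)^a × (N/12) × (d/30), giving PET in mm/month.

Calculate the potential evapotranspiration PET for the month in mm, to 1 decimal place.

10T/I = 10 × 11.4 / 71.0 = 1.6056
(10T/I)^a = 1.6056^1.618 = 2.1514
Uncorrected PET = 16 × 2.1514 = 34.422 mm
Correction = (N/12)(d/30) = (11.3/12)(30/30) = 0.9417
PET = 34.422 × 0.9417 = 32.415 mm/month

32.4 mm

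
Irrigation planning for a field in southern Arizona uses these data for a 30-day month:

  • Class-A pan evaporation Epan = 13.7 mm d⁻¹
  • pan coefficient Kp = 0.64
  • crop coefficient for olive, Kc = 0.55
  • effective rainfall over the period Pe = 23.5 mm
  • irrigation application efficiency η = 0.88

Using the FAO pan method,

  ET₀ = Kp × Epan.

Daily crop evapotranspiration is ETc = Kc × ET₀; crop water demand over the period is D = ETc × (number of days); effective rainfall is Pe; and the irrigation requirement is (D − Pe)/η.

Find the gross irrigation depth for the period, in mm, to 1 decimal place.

137.7 mm

ET₀ = 0.64 × 13.7 = 8.7680 mm/d
ETc = Kc × ET₀ = 0.55 × 8.7680 = 4.8224 mm/d
Crop demand D = ETc × 30 d = 4.8224 × 30 = 144.672 mm
D − Pe = 144.672 − 23.5 = 121.172 mm
Gross irrigation = 121.172 / 0.88 = 137.695 mm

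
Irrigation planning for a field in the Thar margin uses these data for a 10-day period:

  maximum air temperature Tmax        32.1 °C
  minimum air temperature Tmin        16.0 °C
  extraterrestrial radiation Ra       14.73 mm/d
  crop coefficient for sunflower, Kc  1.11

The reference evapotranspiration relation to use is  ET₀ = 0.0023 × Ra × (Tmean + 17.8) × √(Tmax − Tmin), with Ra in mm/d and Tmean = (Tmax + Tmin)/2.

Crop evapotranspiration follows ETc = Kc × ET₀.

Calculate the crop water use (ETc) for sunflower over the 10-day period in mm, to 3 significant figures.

Tmean = (32.1 + 16.0)/2 = 24.05 °C
ET₀ = 0.0023 × 14.73 × (24.05 + 17.8) × √16.1 = 0.0023 × 14.73 × 41.85 × 4.0125 = 5.6891 mm/d
ETc = Kc × ET₀ = 1.11 × 5.6891 = 6.3149 mm/d
Over 10 days: 6.3149 × 10 = 63.149 mm

63.1 mm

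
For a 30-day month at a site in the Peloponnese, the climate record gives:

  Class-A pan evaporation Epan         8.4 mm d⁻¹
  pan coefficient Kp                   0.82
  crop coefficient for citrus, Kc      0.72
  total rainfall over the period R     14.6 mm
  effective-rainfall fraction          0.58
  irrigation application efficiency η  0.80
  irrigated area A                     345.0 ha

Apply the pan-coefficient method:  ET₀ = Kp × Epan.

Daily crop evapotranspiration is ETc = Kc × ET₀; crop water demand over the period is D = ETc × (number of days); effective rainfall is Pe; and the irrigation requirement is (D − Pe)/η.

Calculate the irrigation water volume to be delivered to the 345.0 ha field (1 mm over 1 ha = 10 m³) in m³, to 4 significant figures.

605100 m³

ET₀ = 0.82 × 8.4 = 6.8880 mm/d
ETc = Kc × ET₀ = 0.72 × 6.8880 = 4.9594 mm/d
Crop demand D = ETc × 30 d = 4.9594 × 30 = 148.782 mm
Pe = 0.58 × 14.6 = 8.468 mm
D − Pe = 148.782 − 8.468 = 140.314 mm
Gross irrigation = 140.314 / 0.80 = 175.393 mm
Volume = 175.393 mm × 345.0 ha × 10 = 605105.9 m³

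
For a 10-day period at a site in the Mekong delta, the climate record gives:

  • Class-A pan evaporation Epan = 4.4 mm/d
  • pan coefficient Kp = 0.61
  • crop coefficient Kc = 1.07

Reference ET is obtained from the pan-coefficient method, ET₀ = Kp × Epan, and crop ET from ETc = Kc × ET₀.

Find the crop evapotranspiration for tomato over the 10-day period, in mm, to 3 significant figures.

ET₀ = 0.61 × 4.4 = 2.6840 mm/d
ETc = Kc × ET₀ = 1.07 × 2.6840 = 2.8719 mm/d
Over 10 days: 2.8719 × 10 = 28.719 mm

28.7 mm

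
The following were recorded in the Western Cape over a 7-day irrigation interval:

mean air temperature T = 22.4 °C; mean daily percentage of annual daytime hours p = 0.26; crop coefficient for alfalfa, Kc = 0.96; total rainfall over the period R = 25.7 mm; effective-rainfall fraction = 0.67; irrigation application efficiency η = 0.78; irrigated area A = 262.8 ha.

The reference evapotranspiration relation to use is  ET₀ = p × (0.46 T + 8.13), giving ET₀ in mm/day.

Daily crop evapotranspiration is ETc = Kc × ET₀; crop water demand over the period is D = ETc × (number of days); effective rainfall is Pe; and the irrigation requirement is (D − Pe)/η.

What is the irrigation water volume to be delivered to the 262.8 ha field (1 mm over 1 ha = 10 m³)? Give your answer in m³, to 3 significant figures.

ET₀ = 0.26 × (0.46 × 22.4 + 8.13) = 0.26 × 18.434 = 4.7928 mm/d
ETc = Kc × ET₀ = 0.96 × 4.7928 = 4.6011 mm/d
Crop demand D = ETc × 7 d = 4.6011 × 7 = 32.208 mm
Pe = 0.67 × 25.7 = 17.219 mm
D − Pe = 32.208 − 17.219 = 14.989 mm
Gross irrigation = 14.989 / 0.78 = 19.217 mm
Volume = 19.217 mm × 262.8 ha × 10 = 50502.3 m³

50500 m³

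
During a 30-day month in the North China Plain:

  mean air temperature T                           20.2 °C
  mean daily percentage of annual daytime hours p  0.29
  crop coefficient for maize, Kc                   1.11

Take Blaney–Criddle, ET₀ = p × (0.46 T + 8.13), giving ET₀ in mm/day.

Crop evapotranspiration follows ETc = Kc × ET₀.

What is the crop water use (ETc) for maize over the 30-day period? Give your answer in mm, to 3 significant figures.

ET₀ = 0.29 × (0.46 × 20.2 + 8.13) = 0.29 × 17.422 = 5.0524 mm/d
ETc = Kc × ET₀ = 1.11 × 5.0524 = 5.6082 mm/d
Over 30 days: 5.6082 × 30 = 168.246 mm

168 mm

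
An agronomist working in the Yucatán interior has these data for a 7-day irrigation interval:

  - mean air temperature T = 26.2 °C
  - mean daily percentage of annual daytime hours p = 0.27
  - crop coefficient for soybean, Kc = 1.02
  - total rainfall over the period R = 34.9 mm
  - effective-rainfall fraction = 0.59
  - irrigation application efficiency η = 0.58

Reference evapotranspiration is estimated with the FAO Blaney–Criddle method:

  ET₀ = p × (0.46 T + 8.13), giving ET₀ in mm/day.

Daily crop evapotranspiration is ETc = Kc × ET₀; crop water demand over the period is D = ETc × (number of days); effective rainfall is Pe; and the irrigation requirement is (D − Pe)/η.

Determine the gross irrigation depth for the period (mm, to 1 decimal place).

31.6 mm

ET₀ = 0.27 × (0.46 × 26.2 + 8.13) = 0.27 × 20.182 = 5.4491 mm/d
ETc = Kc × ET₀ = 1.02 × 5.4491 = 5.5581 mm/d
Crop demand D = ETc × 7 d = 5.5581 × 7 = 38.907 mm
Pe = 0.59 × 34.9 = 20.591 mm
D − Pe = 38.907 − 20.591 = 18.316 mm
Gross irrigation = 18.316 / 0.58 = 31.579 mm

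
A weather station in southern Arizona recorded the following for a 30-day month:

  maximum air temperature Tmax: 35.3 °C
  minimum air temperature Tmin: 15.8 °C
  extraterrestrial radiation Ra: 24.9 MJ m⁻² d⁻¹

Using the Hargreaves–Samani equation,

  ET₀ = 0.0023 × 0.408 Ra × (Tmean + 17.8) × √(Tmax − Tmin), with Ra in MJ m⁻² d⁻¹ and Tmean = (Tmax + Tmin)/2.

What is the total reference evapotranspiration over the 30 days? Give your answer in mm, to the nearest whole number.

134 mm

Tmean = (35.3 + 15.8)/2 = 25.55 °C
0.408 Ra = 0.408 × 24.9 = 10.1592 mm/d equivalent
ET₀ = 0.0023 × 10.1592 × (25.55 + 17.8) × √19.5 = 0.0023 × 10.1592 × 43.35 × 4.4159 = 4.4730 mm/d
Over 30 days: 4.4730 × 30 = 134.190 mm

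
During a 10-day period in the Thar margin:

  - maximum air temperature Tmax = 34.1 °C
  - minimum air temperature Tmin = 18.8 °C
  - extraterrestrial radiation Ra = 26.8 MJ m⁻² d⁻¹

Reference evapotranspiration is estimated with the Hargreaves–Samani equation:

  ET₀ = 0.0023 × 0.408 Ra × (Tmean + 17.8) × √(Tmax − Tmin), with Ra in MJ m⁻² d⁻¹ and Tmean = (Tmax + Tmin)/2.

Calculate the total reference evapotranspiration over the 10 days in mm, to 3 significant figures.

Tmean = (34.1 + 18.8)/2 = 26.45 °C
0.408 Ra = 0.408 × 26.8 = 10.9344 mm/d equivalent
ET₀ = 0.0023 × 10.9344 × (26.45 + 17.8) × √15.3 = 0.0023 × 10.9344 × 44.25 × 3.9115 = 4.3529 mm/d
Over 10 days: 4.3529 × 10 = 43.529 mm

43.5 mm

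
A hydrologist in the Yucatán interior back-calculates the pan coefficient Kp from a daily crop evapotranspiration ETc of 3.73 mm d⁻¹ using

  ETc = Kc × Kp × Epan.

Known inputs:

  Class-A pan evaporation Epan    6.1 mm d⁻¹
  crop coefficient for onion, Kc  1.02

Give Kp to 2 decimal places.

0.60

ETc = Kc × Kp × Epan  ⇒  Kp = ETc / (Kc × Epan)
Kp = 3.73 / (1.02 × 6.1) = 3.73 / 6.222 = 0.5995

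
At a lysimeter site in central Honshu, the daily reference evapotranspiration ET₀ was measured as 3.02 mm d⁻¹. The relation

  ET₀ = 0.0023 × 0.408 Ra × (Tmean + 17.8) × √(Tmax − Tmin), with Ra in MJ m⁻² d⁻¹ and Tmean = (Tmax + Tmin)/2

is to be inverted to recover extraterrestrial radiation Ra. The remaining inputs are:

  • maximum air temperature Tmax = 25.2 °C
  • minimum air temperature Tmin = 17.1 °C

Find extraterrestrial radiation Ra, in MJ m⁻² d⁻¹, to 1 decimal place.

Tmean = (25.2+17.1)/2 = 21.15 °C; ΔT = 8.1
Ra = ET₀ / [0.0023 × 0.408 × (Tmean+17.8) × √ΔT]
   = 3.02 / (0.0023 × 0.408 × 38.95 × 2.8460) = 29.032 MJ m⁻² d⁻¹

29.0 MJ m⁻² d⁻¹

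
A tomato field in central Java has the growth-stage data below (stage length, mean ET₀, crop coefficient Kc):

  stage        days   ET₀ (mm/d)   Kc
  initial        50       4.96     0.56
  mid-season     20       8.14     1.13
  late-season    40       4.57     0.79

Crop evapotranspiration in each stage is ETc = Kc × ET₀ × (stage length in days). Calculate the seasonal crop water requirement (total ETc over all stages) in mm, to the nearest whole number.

initial: 0.56 × 4.96 × 50 = 138.88 mm
mid-season: 1.13 × 8.14 × 20 = 183.96 mm
late-season: 0.79 × 4.57 × 40 = 144.41 mm
Seasonal total = 467.25 mm

467 mm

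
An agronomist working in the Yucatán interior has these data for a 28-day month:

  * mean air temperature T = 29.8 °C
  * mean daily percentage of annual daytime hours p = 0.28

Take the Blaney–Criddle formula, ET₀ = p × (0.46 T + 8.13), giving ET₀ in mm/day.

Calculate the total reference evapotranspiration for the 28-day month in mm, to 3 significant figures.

ET₀ = 0.28 × (0.46 × 29.8 + 8.13) = 0.28 × 21.838 = 6.1146 mm/d
Monthly total = 6.1146 × 28 = 171.209 mm

171 mm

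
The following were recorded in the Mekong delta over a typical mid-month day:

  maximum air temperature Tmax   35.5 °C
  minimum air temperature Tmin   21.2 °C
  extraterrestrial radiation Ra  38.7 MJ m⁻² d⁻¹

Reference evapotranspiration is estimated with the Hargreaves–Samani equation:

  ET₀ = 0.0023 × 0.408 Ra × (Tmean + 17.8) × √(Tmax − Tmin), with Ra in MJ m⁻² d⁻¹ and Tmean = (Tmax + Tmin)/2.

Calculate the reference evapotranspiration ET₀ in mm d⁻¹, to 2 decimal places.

Tmean = (35.5 + 21.2)/2 = 28.35 °C
0.408 Ra = 0.408 × 38.7 = 15.7896 mm/d equivalent
ET₀ = 0.0023 × 15.7896 × (28.35 + 17.8) × √14.3 = 0.0023 × 15.7896 × 46.15 × 3.7815 = 6.3377 mm/d

6.34 mm d⁻¹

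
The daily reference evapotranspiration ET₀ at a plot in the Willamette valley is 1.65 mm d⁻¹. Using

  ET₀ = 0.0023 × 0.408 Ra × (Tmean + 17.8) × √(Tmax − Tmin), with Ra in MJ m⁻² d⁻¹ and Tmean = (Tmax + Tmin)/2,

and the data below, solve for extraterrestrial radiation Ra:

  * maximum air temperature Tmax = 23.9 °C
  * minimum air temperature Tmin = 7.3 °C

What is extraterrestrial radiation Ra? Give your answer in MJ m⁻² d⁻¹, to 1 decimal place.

12.9 MJ m⁻² d⁻¹

Tmean = (23.9+7.3)/2 = 15.60 °C; ΔT = 16.6
Ra = ET₀ / [0.0023 × 0.408 × (Tmean+17.8) × √ΔT]
   = 1.65 / (0.0023 × 0.408 × 33.40 × 4.0743) = 12.921 MJ m⁻² d⁻¹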